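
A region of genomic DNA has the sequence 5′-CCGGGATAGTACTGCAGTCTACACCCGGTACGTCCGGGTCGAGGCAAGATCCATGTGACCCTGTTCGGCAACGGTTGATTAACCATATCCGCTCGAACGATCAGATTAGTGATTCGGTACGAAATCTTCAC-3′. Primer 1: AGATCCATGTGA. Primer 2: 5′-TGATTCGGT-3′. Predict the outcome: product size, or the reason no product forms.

No product — both primers anneal to the same strand and extend in the same direction.

Primer 1 (AGATCCATGTGA) matches the top strand at positions 47–58 (3' end points downstream).
Primer 2 (TGATTCGGT) also matches the top strand directly, at positions 110–118 — its reverse complement ACCGAATCA is not present.
Both primers anneal to the bottom strand with 3' ends pointing the same way, so neither can prime synthesis back toward the other.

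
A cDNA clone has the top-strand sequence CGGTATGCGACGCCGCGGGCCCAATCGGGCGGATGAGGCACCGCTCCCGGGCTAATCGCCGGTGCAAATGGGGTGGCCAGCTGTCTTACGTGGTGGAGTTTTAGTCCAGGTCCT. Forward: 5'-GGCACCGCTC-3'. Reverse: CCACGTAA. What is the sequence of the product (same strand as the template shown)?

Forward primer GGCACCGCTC is found on the top strand at positions 37–46.
Reverse complement of the reverse primer: TTACGTGG. This occurs on the top strand at positions 86–93.
The product is the template from position 37 through 93 (57 bp).

5'-GGCACCGCTCCCGGGCTAATCGCCGGTGCAAATGGGGTGGCCAGCTGTCTTACGTGG-3'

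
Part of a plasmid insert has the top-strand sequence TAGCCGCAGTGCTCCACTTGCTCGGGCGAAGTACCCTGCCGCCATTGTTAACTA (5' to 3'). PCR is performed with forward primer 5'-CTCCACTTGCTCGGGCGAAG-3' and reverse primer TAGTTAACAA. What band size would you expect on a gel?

The forward primer matches the template at positions 12–31.
The reverse primer's reverse complement is TTGTTAACTA, which matches the template at positions 45–54.
The product runs from position 12 to position 54, so its length is 54 − 12 + 1 = 43 bp.

43 bp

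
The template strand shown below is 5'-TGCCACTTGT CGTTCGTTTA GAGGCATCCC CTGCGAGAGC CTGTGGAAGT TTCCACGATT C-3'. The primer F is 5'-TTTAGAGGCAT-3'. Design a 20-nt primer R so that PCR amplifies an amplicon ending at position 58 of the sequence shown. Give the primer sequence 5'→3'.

The forward primer binds at positions 17–27; the product's 3' end on the top strand is position 58.
The reverse primer anneals to the top strand over positions 39–58, i.e. to GCCTGTGGAAGTTTCCACGA.
Its sequence written 5'→3' is the reverse complement: TCGTGGAAACTTCCACAGGC.

5'-TCGTGGAAACTTCCACAGGC-3'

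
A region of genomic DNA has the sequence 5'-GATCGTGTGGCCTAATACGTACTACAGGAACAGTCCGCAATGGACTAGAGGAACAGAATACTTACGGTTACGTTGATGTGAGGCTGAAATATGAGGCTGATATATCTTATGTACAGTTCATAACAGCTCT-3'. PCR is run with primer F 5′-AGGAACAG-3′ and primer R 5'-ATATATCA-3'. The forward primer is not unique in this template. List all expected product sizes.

80 bp, 57 bp

The forward primer AGGAACAG matches the top strand at positions 26–33, 49–56.
The reverse primer's reverse complement is TGATATAT, matching at positions 98–105.
Each forward site pairs with the reverse site to give a product ending at position 105: sizes 80, 57 bp.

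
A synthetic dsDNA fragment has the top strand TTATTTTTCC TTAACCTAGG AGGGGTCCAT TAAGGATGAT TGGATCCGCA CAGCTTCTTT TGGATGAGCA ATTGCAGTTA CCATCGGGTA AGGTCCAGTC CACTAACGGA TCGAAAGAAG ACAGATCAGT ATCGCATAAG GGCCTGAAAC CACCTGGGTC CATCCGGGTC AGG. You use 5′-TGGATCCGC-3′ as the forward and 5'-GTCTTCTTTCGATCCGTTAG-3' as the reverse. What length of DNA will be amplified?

82 bp

Forward primer TGGATCCGC is found on the top strand at positions 41–49.
The reverse primer's reverse complement is CTAACGGATCGAAAGAAGAC, which matches the template at positions 103–122.
Product length = (reverse-primer end) − (forward-primer start) + 1 = 122 − 41 + 1 = 82 bp.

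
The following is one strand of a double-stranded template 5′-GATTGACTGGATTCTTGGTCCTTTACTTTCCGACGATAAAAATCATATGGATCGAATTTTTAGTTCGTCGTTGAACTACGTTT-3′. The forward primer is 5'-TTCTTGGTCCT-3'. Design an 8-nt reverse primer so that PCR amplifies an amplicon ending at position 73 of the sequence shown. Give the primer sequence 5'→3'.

5'-CAACGACG-3'

The forward primer binds at positions 12–22; the product's 3' end on the top strand is position 73.
The reverse primer anneals to the top strand over positions 66–73, i.e. to CGTCGTTG.
Its sequence written 5'→3' is the reverse complement: CAACGACG.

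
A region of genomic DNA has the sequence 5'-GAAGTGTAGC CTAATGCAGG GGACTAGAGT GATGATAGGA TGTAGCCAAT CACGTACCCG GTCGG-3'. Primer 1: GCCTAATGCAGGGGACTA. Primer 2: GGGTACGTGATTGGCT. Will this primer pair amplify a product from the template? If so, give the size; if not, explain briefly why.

Yes — a 51 bp product.

Primer 1 (GCCTAATGCAGGGGACTA) matches the top strand at positions 9–26; it acts as a forward primer.
Primer 2's reverse complement is AGCCAATCACGTACCC, matching the top strand at positions 44–59; it acts as a reverse primer.
The 3' ends face each other across positions 9–59, giving a 51 bp product.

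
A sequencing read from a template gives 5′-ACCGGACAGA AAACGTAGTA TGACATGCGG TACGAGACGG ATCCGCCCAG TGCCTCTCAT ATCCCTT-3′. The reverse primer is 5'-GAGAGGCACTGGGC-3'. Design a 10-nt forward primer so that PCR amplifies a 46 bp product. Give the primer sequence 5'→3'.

The reverse primer's reverse complement GCCCAGTGCCTCTC matches the template at positions 45–58, so the product ends at position 58.
A 46 bp product then starts at position 58 − 46 + 1 = 13.
The forward primer is identical to the top strand there: ACGTAGTATG.

5'-ACGTAGTATG-3'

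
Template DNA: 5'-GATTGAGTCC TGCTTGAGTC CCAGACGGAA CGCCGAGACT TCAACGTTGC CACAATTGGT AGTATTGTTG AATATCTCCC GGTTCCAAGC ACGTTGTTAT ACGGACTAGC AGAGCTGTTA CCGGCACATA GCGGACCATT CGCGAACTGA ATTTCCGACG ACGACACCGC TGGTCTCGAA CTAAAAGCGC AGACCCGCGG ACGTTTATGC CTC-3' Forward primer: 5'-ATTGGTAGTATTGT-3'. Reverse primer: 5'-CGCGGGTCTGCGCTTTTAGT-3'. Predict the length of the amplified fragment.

The forward primer matches the template at positions 55–68.
Reverse complement of the reverse primer: ACTAAAAGCGCAGACCCGCG. This occurs on the top strand at positions 180–199.
Amplicon spans positions 55–199: 145 bp.

145 bp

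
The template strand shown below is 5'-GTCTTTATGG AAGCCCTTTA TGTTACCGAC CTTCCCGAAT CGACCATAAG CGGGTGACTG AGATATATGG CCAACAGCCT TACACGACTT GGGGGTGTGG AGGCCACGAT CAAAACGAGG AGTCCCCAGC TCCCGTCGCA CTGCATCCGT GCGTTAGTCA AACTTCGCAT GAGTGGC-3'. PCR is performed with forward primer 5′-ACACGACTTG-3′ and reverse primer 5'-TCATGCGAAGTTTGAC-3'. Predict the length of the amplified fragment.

91 bp

Forward primer ACACGACTTG is found on the top strand at positions 82–91.
Reverse complement of the reverse primer: GTCAAACTTCGCATGA. This occurs on the top strand at positions 157–172.
The product runs from position 82 to position 172, so its length is 172 − 82 + 1 = 91 bp.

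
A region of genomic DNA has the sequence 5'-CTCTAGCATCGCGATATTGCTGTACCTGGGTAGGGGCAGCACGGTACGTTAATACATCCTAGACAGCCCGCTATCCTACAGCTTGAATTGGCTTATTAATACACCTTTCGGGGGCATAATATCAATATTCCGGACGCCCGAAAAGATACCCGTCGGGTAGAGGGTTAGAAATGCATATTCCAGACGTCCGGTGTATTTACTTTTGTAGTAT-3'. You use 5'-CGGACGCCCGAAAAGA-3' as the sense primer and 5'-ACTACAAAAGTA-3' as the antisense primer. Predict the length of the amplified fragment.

Forward primer CGGACGCCCGAAAAGA is found on the top strand at positions 131–146.
Taking the reverse complement of ACTACAAAAGTA gives TACTTTTGTAGT, found at positions 198–209 on the template; the primer anneals here to the top strand with its 3' end pointing upstream.
Amplicon spans positions 131–209: 79 bp.

79 bp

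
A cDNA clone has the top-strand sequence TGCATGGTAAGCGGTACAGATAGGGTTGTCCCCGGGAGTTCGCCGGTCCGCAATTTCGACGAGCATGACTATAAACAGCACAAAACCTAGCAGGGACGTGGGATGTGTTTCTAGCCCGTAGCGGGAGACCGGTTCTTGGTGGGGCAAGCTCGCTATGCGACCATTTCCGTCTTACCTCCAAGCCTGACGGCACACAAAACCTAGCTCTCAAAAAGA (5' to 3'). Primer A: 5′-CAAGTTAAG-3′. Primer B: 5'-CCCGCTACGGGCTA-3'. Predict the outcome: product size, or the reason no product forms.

No product — primer A has no binding site in the template.

Primer A (CAAGTTAAG) does not match the top strand, and its reverse complement CTTAACTTG does not match either.
With no annealing site for primer A, no amplification occurs.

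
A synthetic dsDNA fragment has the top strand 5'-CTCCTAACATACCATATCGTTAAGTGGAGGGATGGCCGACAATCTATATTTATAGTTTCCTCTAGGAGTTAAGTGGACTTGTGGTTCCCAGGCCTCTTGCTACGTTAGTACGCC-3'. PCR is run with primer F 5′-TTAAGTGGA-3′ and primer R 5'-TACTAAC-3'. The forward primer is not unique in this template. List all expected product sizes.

The forward primer TTAAGTGGA matches the top strand at positions 20–28, 69–77.
The reverse primer's reverse complement is GTTAGTA, matching at positions 104–110.
Each forward site pairs with the reverse site to give a product ending at position 110: sizes 91, 42 bp.

91 bp, 42 bp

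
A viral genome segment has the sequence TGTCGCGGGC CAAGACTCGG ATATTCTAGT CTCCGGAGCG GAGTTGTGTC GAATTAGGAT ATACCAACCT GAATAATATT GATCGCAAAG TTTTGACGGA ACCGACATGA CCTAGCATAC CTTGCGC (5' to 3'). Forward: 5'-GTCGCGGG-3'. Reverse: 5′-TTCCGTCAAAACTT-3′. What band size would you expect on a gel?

100 bp

The forward primer matches the template at positions 2–9.
Reverse complement of the reverse primer: AAGTTTTGACGGAA. This occurs on the top strand at positions 88–101.
Amplicon spans positions 2–101: 100 bp.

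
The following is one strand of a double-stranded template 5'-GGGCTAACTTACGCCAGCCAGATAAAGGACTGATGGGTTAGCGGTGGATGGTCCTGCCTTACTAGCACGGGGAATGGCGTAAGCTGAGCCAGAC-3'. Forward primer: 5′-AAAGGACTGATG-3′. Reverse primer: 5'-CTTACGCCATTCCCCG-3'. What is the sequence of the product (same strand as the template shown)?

5'-AAAGGACTGATGGGTTAGCGGTGGATGGTCCTGCCTTACTAGCACGGGGAATGGCGTAAG-3'

The forward primer matches the template at positions 24–35.
Reverse complement of the reverse primer: CGGGGAATGGCGTAAG. This occurs on the top strand at positions 68–83.
The product is the template from position 24 through 83 (60 bp).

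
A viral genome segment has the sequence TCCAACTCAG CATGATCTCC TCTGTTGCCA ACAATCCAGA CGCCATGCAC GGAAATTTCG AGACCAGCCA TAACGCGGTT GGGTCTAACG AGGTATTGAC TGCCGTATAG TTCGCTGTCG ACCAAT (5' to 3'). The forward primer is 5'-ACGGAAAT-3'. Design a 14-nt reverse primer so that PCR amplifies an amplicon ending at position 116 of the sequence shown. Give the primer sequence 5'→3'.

5'-AGCGAACTATACGG-3'

The forward primer binds at positions 49–56; the product's 3' end on the top strand is position 116.
The reverse primer anneals to the top strand over positions 103–116, i.e. to CCGTATAGTTCGCT.
Its sequence written 5'→3' is the reverse complement: AGCGAACTATACGG.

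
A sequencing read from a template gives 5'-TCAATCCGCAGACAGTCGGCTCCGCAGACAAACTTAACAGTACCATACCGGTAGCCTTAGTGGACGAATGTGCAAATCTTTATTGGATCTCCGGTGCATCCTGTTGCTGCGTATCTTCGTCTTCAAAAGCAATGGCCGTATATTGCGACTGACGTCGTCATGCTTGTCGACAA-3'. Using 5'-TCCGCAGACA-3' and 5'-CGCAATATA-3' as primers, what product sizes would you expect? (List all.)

143 bp, 127 bp

The forward primer TCCGCAGACA matches the top strand at positions 5–14, 21–30.
The reverse primer's reverse complement is TATATTGCG, matching at positions 139–147.
Each forward site pairs with the reverse site to give a product ending at position 147: sizes 143, 127 bp.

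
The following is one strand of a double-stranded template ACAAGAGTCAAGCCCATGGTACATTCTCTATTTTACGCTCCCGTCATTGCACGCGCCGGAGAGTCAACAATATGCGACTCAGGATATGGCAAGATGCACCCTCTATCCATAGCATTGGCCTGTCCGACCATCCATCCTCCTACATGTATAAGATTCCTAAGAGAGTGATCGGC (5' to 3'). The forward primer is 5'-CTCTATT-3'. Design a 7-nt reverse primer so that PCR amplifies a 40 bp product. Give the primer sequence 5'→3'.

5'-GACTCTC-3'

The forward primer binds at positions 26–32, so a 40 bp product ends at position 26 + 40 − 1 = 65.
The reverse primer anneals to the top strand over positions 59–65, i.e. to GAGAGTC.
Its sequence written 5'→3' is the reverse complement: GACTCTC.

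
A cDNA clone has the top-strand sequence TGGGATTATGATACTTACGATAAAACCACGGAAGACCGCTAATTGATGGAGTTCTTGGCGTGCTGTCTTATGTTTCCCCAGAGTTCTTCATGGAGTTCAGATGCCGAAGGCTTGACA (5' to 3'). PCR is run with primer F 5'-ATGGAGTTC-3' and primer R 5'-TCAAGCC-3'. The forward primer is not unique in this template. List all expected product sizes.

70 bp, 26 bp

The forward primer ATGGAGTTC matches the top strand at positions 46–54, 90–98.
The reverse primer's reverse complement is GGCTTGA, matching at positions 109–115.
Each forward site pairs with the reverse site to give a product ending at position 115: sizes 70, 26 bp.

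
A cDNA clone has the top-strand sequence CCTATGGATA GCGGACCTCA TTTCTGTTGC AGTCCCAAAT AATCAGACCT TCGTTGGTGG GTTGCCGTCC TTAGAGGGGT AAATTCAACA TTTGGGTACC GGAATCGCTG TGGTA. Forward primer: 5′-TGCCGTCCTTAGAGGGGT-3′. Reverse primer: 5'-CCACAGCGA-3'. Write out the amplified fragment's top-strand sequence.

Scanning the template, TGCCGTCCTTAGAGGGGT occurs at positions 63–80; this primer anneals to the bottom strand there with its 3' end pointing downstream.
The reverse primer's reverse complement is TCGCTGTGG, which matches the template at positions 105–113.
The product is the template from position 63 through 113 (51 bp).

5'-TGCCGTCCTTAGAGGGGTAAATTCAACATTTGGGTACCGGAATCGCTGTGG-3'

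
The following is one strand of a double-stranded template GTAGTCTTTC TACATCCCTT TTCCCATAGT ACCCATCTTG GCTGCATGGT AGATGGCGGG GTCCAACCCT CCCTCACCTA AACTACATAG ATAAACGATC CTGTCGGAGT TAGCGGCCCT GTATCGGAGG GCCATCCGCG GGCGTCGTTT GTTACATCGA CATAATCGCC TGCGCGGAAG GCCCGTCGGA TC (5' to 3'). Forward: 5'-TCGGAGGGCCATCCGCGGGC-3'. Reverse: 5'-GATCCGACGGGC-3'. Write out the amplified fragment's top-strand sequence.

5'-TCGGAGGGCCATCCGCGGGCGTCGTTTGTTACATCGACATAATCGCCTGCGCGGAAGGCCCGTCGGATC-3'

Scanning the template, TCGGAGGGCCATCCGCGGGC occurs at positions 124–143; this primer anneals to the bottom strand there with its 3' end pointing downstream.
Taking the reverse complement of GATCCGACGGGC gives GCCCGTCGGATC, found at positions 181–192 on the template; the primer anneals here to the top strand with its 3' end pointing upstream.
The product is the template from position 124 through 192 (69 bp).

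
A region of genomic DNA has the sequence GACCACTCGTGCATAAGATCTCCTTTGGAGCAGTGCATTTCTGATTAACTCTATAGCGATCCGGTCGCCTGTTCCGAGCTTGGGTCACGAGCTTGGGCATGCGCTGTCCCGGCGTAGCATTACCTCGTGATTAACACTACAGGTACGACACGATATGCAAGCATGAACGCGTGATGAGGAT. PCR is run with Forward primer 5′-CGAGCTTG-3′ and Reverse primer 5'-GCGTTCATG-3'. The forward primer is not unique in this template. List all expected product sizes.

The forward primer CGAGCTTG matches the top strand at positions 75–82, 88–95.
The reverse primer's reverse complement is CATGAACGC, matching at positions 162–170.
Each forward site pairs with the reverse site to give a product ending at position 170: sizes 96, 83 bp.

96 bp, 83 bp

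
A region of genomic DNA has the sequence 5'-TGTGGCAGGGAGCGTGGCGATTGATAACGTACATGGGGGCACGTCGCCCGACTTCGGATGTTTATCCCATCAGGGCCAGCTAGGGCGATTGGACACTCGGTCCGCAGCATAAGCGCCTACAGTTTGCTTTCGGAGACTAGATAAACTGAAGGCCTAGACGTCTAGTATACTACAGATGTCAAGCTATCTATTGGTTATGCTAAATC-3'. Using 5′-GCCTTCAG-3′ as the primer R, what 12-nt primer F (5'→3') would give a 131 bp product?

5'-GATAACGTACAT-3'

The reverse primer's reverse complement CTGAAGGC matches the template at positions 146–153, so the product ends at position 153.
A 131 bp product then starts at position 153 − 131 + 1 = 23.
The forward primer is identical to the top strand there: GATAACGTACAT.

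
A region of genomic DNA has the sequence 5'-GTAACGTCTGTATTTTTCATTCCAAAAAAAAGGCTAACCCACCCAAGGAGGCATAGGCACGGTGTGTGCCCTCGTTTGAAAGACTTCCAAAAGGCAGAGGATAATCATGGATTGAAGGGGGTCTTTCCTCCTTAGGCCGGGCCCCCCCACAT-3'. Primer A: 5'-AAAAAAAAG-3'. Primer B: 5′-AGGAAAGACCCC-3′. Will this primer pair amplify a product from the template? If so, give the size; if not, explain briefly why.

Yes — a 106 bp product.

Primer A (AAAAAAAAG) matches the top strand at positions 24–32; it acts as a forward primer.
Primer B's reverse complement is GGGGTCTTTCCT, matching the top strand at positions 118–129; it acts as a reverse primer.
The 3' ends face each other across positions 24–129, giving a 106 bp product.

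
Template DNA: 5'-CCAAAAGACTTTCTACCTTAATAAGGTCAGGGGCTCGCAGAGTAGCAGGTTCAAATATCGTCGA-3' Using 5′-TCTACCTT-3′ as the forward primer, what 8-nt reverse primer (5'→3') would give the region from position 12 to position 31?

The product's 3' end on the top strand is position 31.
The reverse primer anneals to the top strand over positions 24–31, i.e. to AGGTCAGG.
Its sequence written 5'→3' is the reverse complement: CCTGACCT.

5'-CCTGACCT-3'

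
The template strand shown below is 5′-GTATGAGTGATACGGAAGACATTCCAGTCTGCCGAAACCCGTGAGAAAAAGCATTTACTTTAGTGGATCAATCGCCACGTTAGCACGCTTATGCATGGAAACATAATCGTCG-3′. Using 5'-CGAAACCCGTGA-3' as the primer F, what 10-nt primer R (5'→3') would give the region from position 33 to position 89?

5'-AGCGTGCTAA-3'

The product's 3' end on the top strand is position 89.
The reverse primer anneals to the top strand over positions 80–89, i.e. to TTAGCACGCT.
Its sequence written 5'→3' is the reverse complement: AGCGTGCTAA.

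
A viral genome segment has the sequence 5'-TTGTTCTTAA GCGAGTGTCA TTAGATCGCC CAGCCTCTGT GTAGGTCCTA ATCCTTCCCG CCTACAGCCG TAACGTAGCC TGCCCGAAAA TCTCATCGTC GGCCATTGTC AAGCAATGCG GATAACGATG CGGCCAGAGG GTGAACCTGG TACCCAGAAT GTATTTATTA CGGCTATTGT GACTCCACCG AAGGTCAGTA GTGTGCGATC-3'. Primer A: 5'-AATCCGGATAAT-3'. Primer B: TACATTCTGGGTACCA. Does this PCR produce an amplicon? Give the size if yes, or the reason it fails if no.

Primer A (AATCCGGATAAT) does not match the top strand, and its reverse complement ATTATCCGGATT does not match either.
With no annealing site for primer A, no amplification occurs.

No product — primer A has no binding site in the template.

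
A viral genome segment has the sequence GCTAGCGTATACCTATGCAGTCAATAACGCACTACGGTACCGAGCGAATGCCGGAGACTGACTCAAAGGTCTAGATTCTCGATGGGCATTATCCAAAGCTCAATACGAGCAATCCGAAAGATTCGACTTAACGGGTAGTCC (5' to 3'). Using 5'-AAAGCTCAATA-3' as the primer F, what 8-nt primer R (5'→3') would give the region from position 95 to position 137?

5'-TACCCGTT-3'

The product's 3' end on the top strand is position 137.
The reverse primer anneals to the top strand over positions 130–137, i.e. to AACGGGTA.
Its sequence written 5'→3' is the reverse complement: TACCCGTT.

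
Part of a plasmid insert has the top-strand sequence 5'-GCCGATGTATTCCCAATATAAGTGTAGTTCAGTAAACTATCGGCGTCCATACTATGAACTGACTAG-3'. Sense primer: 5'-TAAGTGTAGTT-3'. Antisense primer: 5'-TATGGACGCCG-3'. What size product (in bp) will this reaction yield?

Forward primer TAAGTGTAGTT is found on the top strand at positions 19–29.
Taking the reverse complement of TATGGACGCCG gives CGGCGTCCATA, found at positions 41–51 on the template; the primer anneals here to the top strand with its 3' end pointing upstream.
Amplicon spans positions 19–51: 33 bp.

33 bp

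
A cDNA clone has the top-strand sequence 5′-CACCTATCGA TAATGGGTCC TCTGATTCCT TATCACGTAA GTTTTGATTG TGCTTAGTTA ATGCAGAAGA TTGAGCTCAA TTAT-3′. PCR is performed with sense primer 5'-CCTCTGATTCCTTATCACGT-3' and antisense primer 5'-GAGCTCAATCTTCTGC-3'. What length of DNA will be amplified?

60 bp

Forward primer CCTCTGATTCCTTATCACGT is found on the top strand at positions 19–38.
Reverse complement of the reverse primer: GCAGAAGATTGAGCTC. This occurs on the top strand at positions 63–78.
Product length = (reverse-primer end) − (forward-primer start) + 1 = 78 − 19 + 1 = 60 bp.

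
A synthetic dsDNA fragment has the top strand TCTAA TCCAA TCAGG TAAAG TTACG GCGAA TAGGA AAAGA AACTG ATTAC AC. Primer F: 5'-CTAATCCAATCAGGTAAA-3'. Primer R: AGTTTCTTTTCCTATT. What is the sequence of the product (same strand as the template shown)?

5'-CTAATCCAATCAGGTAAAGTTACGGCGAATAGGAAAAGAAACT-3'

Scanning the template, CTAATCCAATCAGGTAAA occurs at positions 2–19; this primer anneals to the bottom strand there with its 3' end pointing downstream.
The reverse primer's reverse complement is AATAGGAAAAGAAACT, which matches the template at positions 29–44.
The product is the template from position 2 through 44 (43 bp).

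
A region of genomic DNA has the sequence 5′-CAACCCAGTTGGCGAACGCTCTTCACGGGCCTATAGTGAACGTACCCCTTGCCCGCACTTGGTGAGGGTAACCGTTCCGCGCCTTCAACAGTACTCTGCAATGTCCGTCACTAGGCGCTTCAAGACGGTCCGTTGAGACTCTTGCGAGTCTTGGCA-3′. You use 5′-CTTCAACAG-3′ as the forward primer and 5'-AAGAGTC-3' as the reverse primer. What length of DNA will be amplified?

The forward primer matches the template at positions 83–91.
Reverse complement of the reverse primer: GACTCTT. This occurs on the top strand at positions 137–143.
The product runs from position 83 to position 143, so its length is 143 − 83 + 1 = 61 bp.

61 bp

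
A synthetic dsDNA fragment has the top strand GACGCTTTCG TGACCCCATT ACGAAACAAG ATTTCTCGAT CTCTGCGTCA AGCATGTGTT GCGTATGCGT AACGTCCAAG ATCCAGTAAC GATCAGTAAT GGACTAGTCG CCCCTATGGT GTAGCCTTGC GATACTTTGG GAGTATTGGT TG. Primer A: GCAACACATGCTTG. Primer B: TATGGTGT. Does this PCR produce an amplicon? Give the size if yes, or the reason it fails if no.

Primer A (GCAACACATGCTTG) has reverse complement CAAGCATGTGTTGC, which matches the top strand at positions 49–62; primer A anneals to the top strand there with its 3' end pointing upstream toward position 49.
Primer B (TATGGTGT) matches the top strand directly at positions 115–122; it anneals to the bottom strand with its 3' end pointing downstream toward position 122.
The 3' ends diverge (primer A extends toward position 1, primer B toward position 152), so the primers never converge on a shared product.

No product — the primers' 3' ends point away from each other.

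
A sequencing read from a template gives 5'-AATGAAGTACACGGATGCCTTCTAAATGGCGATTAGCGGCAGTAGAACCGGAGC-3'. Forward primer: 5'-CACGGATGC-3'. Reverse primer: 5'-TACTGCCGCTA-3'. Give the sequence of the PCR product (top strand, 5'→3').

Forward primer CACGGATGC is found on the top strand at positions 10–18.
Reverse complement of the reverse primer: TAGCGGCAGTA. This occurs on the top strand at positions 34–44.
The product is the template from position 10 through 44 (35 bp).

5'-CACGGATGCCTTCTAAATGGCGATTAGCGGCAGTA-3'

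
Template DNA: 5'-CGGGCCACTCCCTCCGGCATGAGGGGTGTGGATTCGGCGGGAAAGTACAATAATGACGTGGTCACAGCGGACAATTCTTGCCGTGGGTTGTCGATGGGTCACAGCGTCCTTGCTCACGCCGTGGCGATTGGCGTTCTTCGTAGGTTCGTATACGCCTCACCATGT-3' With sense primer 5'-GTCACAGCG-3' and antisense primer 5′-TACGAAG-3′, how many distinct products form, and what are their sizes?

Two products: 82 bp, 45 bp

The forward primer GTCACAGCG matches the top strand at positions 61–69, 98–106.
The reverse primer's reverse complement is CTTCGTA, matching at positions 136–142.
Each forward site pairs with the reverse site to give a product ending at position 142: sizes 82, 45 bp.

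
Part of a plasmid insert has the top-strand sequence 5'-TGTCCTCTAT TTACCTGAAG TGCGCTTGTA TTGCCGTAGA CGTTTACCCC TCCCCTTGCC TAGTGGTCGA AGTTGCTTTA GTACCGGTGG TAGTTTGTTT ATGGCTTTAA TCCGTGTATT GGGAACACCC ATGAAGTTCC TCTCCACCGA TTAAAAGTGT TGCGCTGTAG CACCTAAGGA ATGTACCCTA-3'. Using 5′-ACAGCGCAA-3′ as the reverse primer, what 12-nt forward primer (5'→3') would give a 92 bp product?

5'-TTTAGTACCGGT-3'

The reverse primer's reverse complement TTGCGCTGT matches the template at positions 160–168, so the product ends at position 168.
A 92 bp product then starts at position 168 − 92 + 1 = 77.
The forward primer is identical to the top strand there: TTTAGTACCGGT.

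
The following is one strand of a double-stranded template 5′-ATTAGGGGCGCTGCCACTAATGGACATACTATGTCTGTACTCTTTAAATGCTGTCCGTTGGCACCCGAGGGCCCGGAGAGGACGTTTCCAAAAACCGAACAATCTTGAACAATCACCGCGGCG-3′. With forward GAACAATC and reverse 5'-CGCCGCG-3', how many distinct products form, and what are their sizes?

The forward primer GAACAATC matches the top strand at positions 97–104, 107–114.
The reverse primer's reverse complement is CGCGGCG, matching at positions 117–123.
Each forward site pairs with the reverse site to give a product ending at position 123: sizes 27, 17 bp.

Two products: 27 bp, 17 bp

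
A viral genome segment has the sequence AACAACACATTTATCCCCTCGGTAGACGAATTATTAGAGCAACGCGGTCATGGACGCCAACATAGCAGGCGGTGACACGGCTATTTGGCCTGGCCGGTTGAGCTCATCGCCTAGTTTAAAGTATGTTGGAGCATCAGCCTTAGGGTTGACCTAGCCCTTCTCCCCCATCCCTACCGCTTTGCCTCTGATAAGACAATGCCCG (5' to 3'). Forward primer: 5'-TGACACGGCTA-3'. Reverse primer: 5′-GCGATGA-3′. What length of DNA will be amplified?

38 bp

Scanning the template, TGACACGGCTA occurs at positions 73–83; this primer anneals to the bottom strand there with its 3' end pointing downstream.
The reverse primer's reverse complement is TCATCGC, which matches the template at positions 104–110.
The product runs from position 73 to position 110, so its length is 110 − 73 + 1 = 38 bp.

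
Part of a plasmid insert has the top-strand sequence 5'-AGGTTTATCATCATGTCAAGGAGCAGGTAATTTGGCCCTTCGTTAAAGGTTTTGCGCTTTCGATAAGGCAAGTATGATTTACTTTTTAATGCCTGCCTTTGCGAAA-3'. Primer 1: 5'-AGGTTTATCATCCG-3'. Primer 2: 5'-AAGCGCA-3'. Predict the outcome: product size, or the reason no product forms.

No product — primer 1 has no binding site in the template.

Primer 1 (AGGTTTATCATCCG) does not match the top strand, and its reverse complement CGGATGATAAACCT does not match either.
With no annealing site for primer 1, no amplification occurs.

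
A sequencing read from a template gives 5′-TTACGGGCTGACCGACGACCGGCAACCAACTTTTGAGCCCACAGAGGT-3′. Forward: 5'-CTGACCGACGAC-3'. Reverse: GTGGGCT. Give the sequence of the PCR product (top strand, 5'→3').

Forward primer CTGACCGACGAC is found on the top strand at positions 8–19.
Reverse complement of the reverse primer: AGCCCAC. This occurs on the top strand at positions 36–42.
The product is the template from position 8 through 42 (35 bp).

5'-CTGACCGACGACCGGCAACCAACTTTTGAGCCCAC-3'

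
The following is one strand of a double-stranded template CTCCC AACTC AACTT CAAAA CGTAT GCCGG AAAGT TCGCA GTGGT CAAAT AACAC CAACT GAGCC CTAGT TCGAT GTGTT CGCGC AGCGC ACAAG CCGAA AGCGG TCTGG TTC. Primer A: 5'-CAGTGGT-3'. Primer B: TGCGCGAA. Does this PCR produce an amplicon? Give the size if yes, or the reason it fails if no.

Primer A (CAGTGGT) matches the top strand at positions 39–45; it acts as a forward primer.
Primer B's reverse complement is TTCGCGCA, matching the top strand at positions 79–86; it acts as a reverse primer.
The 3' ends face each other across positions 39–86, giving a 48 bp product.

Yes — a 48 bp product.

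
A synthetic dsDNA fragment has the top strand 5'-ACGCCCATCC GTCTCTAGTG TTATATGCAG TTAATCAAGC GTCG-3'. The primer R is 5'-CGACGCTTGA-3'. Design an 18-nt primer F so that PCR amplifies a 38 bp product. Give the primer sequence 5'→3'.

5'-ATCCGTCTCTAGTGTTAT-3'

The reverse primer's reverse complement TCAAGCGTCG matches the template at positions 35–44, so the product ends at position 44.
A 38 bp product then starts at position 44 − 38 + 1 = 7.
The forward primer is identical to the top strand there: ATCCGTCTCTAGTGTTAT.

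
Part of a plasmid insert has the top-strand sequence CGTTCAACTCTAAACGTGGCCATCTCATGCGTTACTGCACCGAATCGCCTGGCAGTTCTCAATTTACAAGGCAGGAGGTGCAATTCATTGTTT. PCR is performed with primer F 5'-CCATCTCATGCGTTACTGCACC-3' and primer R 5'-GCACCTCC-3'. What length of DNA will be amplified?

Forward primer CCATCTCATGCGTTACTGCACC is found on the top strand at positions 20–41.
The reverse primer's reverse complement is GGAGGTGC, which matches the template at positions 74–81.
The product runs from position 20 to position 81, so its length is 81 − 20 + 1 = 62 bp.

62 bp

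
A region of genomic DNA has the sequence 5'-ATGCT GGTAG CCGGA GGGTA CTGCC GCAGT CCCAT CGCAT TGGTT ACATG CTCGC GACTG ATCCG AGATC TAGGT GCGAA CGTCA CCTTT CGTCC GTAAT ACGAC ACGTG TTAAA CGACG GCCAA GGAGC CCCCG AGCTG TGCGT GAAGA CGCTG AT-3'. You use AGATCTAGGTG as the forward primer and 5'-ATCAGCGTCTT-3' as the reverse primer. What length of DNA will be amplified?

The forward primer matches the template at positions 66–76.
Taking the reverse complement of ATCAGCGTCTT gives AAGACGCTGAT, found at positions 147–157 on the template; the primer anneals here to the top strand with its 3' end pointing upstream.
The product runs from position 66 to position 157, so its length is 157 − 66 + 1 = 92 bp.

92 bp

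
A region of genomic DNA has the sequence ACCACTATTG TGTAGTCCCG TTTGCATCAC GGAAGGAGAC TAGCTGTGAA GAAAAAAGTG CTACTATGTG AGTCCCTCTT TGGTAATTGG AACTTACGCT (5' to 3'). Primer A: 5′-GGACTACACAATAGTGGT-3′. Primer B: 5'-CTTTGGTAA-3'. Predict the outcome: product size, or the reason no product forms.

Primer A (GGACTACACAATAGTGGT) has reverse complement ACCACTATTGTGTAGTCC, which matches the top strand at positions 1–18; primer A anneals to the top strand there with its 3' end pointing upstream toward position 1.
Primer B (CTTTGGTAA) matches the top strand directly at positions 78–86; it anneals to the bottom strand with its 3' end pointing downstream toward position 86.
The 3' ends diverge (primer A extends toward position 1, primer B toward position 100), so the primers never converge on a shared product.

No product — the primers' 3' ends point away from each other.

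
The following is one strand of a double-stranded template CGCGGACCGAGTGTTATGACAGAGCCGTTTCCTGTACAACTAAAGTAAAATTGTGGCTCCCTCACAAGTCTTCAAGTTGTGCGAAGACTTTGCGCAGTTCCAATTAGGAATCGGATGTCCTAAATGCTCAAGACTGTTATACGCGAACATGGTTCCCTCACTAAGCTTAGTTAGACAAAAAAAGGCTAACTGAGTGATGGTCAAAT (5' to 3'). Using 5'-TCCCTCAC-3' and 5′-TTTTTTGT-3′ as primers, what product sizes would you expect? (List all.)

125 bp, 29 bp

The forward primer TCCCTCAC matches the top strand at positions 58–65, 154–161.
The reverse primer's reverse complement is ACAAAAAA, matching at positions 175–182.
Each forward site pairs with the reverse site to give a product ending at position 182: sizes 125, 29 bp.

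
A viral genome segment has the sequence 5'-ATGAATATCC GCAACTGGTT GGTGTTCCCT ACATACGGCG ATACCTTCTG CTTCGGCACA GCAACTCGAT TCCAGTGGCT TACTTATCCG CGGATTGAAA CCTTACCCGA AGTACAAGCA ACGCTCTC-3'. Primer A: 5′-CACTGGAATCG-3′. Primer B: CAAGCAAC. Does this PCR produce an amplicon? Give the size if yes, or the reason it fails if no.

Primer A (CACTGGAATCG) has reverse complement CGATTCCAGTG, which matches the top strand at positions 67–77; primer A anneals to the top strand there with its 3' end pointing upstream toward position 67.
Primer B (CAAGCAAC) matches the top strand directly at positions 115–122; it anneals to the bottom strand with its 3' end pointing downstream toward position 122.
The 3' ends diverge (primer A extends toward position 1, primer B toward position 128), so the primers never converge on a shared product.

No product — the primers' 3' ends point away from each other.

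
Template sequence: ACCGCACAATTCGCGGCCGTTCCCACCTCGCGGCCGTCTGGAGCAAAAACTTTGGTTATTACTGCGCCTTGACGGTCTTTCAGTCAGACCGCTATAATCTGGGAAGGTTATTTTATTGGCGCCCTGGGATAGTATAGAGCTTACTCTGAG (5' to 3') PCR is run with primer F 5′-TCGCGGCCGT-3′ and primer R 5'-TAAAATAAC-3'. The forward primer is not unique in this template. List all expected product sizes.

The forward primer TCGCGGCCGT matches the top strand at positions 11–20, 28–37.
The reverse primer's reverse complement is GTTATTTTA, matching at positions 107–115.
Each forward site pairs with the reverse site to give a product ending at position 115: sizes 105, 88 bp.

105 bp, 88 bp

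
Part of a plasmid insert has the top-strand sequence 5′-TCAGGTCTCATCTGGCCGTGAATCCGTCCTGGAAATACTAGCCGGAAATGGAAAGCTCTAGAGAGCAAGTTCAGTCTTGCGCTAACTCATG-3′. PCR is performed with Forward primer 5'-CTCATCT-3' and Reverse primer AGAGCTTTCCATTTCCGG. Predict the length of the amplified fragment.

Scanning the template, CTCATCT occurs at positions 7–13; this primer anneals to the bottom strand there with its 3' end pointing downstream.
The reverse primer's reverse complement is CCGGAAATGGAAAGCTCT, which matches the template at positions 42–59.
Amplicon spans positions 7–59: 53 bp.

53 bp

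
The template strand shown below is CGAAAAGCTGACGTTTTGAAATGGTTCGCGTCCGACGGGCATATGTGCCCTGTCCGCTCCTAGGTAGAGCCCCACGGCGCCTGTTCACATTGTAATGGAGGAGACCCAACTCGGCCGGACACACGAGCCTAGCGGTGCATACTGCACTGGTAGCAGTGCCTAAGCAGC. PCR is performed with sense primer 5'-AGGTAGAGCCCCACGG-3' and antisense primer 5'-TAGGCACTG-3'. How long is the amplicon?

Forward primer AGGTAGAGCCCCACGG is found on the top strand at positions 62–77.
Taking the reverse complement of TAGGCACTG gives CAGTGCCTA, found at positions 154–162 on the template; the primer anneals here to the top strand with its 3' end pointing upstream.
Product length = (reverse-primer end) − (forward-primer start) + 1 = 162 − 62 + 1 = 101 bp.

101 bp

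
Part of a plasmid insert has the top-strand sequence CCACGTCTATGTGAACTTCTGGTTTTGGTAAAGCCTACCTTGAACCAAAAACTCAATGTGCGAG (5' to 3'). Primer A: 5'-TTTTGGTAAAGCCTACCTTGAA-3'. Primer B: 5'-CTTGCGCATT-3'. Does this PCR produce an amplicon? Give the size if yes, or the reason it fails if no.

No product — primer B has no binding site in the template.

Primer B (CTTGCGCATT) does not match the top strand, and its reverse complement AATGCGCAAG does not match either.
With no annealing site for primer B, no amplification occurs.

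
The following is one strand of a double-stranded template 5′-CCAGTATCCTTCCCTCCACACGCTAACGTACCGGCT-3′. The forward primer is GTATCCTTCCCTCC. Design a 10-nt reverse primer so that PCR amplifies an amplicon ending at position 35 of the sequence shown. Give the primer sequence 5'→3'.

5'-GCCGGTACGT-3'

The forward primer binds at positions 4–17; the product's 3' end on the top strand is position 35.
The reverse primer anneals to the top strand over positions 26–35, i.e. to ACGTACCGGC.
Its sequence written 5'→3' is the reverse complement: GCCGGTACGT.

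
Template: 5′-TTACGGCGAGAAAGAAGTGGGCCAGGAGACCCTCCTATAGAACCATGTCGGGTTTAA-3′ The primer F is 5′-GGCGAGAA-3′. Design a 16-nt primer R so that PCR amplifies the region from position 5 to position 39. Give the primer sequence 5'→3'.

The product's 3' end on the top strand is position 39.
The reverse primer anneals to the top strand over positions 24–39, i.e. to AGGAGACCCTCCTATA.
Its sequence written 5'→3' is the reverse complement: TATAGGAGGGTCTCCT.

5'-TATAGGAGGGTCTCCT-3'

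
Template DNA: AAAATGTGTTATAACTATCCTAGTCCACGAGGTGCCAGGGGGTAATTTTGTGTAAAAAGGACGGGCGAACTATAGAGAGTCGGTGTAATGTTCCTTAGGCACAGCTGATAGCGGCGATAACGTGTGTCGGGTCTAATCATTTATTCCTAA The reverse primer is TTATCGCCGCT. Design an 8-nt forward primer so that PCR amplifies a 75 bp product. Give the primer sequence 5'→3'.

The reverse primer's reverse complement AGCGGCGATAA matches the template at positions 110–120, so the product ends at position 120.
A 75 bp product then starts at position 120 − 75 + 1 = 46.
The forward primer is identical to the top strand there: TTTTGTGT.

5'-TTTTGTGT-3'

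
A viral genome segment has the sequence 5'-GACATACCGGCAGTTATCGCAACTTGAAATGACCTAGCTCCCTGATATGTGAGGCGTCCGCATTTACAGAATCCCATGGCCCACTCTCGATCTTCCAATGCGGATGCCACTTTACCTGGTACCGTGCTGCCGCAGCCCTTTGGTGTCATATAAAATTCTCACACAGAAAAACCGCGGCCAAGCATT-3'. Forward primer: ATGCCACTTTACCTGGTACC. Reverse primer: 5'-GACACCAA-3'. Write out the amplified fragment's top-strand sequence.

5'-ATGCCACTTTACCTGGTACCGTGCTGCCGCAGCCCTTTGGTGTC-3'

Forward primer ATGCCACTTTACCTGGTACC is found on the top strand at positions 104–123.
The reverse primer's reverse complement is TTGGTGTC, which matches the template at positions 140–147.
The product is the template from position 104 through 147 (44 bp).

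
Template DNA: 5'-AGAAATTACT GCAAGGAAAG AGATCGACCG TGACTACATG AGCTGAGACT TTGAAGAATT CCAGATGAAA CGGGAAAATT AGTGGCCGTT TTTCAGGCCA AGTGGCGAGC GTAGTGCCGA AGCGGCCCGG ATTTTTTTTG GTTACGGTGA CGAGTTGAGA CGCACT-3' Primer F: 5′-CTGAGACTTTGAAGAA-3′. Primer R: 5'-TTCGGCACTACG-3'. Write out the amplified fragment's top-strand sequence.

5'-CTGAGACTTTGAAGAATTCCAGATGAAACGGGAAAATTAGTGGCCGTTTTTCAGGCCAAGTGGCGAGCGTAGTGCCGAA-3'

Scanning the template, CTGAGACTTTGAAGAA occurs at positions 43–58; this primer anneals to the bottom strand there with its 3' end pointing downstream.
The reverse primer's reverse complement is CGTAGTGCCGAA, which matches the template at positions 110–121.
The product is the template from position 43 through 121 (79 bp).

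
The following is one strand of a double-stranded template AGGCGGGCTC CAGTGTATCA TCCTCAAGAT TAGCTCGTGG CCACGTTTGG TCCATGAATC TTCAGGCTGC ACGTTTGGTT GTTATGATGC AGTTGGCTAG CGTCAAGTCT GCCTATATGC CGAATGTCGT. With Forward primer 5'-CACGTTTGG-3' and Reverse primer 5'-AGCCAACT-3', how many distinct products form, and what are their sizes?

The forward primer CACGTTTGG matches the top strand at positions 42–50, 70–78.
The reverse primer's reverse complement is AGTTGGCT, matching at positions 91–98.
Each forward site pairs with the reverse site to give a product ending at position 98: sizes 57, 29 bp.

Two products: 57 bp, 29 bp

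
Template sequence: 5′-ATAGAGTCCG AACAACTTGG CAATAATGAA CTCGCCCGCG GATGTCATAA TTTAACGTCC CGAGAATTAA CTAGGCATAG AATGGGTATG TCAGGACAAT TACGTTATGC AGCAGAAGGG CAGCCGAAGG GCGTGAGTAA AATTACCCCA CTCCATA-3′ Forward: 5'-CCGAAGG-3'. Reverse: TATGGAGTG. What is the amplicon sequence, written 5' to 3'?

5'-CCGAAGGGCGTGAGTAAAATTACCCCACTCCATA-3'

The forward primer matches the template at positions 124–130.
The reverse primer's reverse complement is CACTCCATA, which matches the template at positions 149–157.
The product is the template from position 124 through 157 (34 bp).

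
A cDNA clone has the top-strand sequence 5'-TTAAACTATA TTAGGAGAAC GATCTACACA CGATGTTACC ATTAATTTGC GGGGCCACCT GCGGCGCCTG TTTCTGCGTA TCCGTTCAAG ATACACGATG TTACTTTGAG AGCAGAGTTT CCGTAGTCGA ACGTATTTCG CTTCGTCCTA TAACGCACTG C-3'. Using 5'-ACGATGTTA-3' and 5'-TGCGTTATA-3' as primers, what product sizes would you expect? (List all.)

128 bp, 63 bp

The forward primer ACGATGTTA matches the top strand at positions 30–38, 95–103.
The reverse primer's reverse complement is TATAACGCA, matching at positions 149–157.
Each forward site pairs with the reverse site to give a product ending at position 157: sizes 128, 63 bp.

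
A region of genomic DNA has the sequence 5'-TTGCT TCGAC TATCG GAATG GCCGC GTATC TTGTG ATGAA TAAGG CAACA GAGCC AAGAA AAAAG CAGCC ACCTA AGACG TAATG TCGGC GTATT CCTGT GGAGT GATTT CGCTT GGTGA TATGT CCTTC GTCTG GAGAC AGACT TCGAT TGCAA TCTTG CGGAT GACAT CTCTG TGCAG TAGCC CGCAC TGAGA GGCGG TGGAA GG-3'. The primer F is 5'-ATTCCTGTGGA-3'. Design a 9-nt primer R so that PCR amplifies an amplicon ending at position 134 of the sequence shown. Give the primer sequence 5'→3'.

The forward primer binds at positions 93–103; the product's 3' end on the top strand is position 134.
The reverse primer anneals to the top strand over positions 126–134, i.e. to CCTTCGTCT.
Its sequence written 5'→3' is the reverse complement: AGACGAAGG.

5'-AGACGAAGG-3'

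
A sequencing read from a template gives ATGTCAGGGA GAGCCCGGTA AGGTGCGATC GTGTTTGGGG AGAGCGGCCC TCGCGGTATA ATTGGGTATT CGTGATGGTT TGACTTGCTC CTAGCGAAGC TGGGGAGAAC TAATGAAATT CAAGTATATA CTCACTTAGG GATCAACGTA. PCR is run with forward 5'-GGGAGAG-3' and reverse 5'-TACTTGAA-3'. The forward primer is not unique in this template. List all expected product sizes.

The forward primer GGGAGAG matches the top strand at positions 7–13, 38–44.
The reverse primer's reverse complement is TTCAAGTA, matching at positions 119–126.
Each forward site pairs with the reverse site to give a product ending at position 126: sizes 120, 89 bp.

120 bp, 89 bp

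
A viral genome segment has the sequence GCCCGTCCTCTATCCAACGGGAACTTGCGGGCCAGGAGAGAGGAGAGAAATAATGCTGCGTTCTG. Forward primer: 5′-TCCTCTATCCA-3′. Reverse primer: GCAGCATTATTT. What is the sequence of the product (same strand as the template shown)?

Scanning the template, TCCTCTATCCA occurs at positions 6–16; this primer anneals to the bottom strand there with its 3' end pointing downstream.
Taking the reverse complement of GCAGCATTATTT gives AAATAATGCTGC, found at positions 48–59 on the template; the primer anneals here to the top strand with its 3' end pointing upstream.
The product is the template from position 6 through 59 (54 bp).

5'-TCCTCTATCCAACGGGAACTTGCGGGCCAGGAGAGAGGAGAGAAATAATGCTGC-3'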